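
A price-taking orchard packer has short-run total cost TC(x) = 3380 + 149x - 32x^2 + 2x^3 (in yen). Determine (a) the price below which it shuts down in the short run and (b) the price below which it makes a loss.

Shutdown price = min AVC. AVC = 149 - 32x + 2x^2, with vertex at x = 8 and minimum ¥21.
ATC = 3380/x + 149 - 32x + 2x^2. Setting dATC/dx = −3380/x^2 − 32 + 4x = 0 gives x = 13 (since 4·13^3 − 32·13^2 = 3380).
min ATC = 3380/13 + 149 − 32·13 + 2·13^2 = ¥331. That is the break-even price.
For ¥21 ≤ P < ¥331 the firm produces at a loss; below ¥21 it shuts down.

Shutdown price = ¥21; break-even price = ¥331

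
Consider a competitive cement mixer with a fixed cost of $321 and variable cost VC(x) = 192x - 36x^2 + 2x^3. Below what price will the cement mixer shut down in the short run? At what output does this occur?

$30 per unit, at x = 9

The firm shuts down when price falls below the minimum of average variable cost. AVC = VC/x = 192 - 36x + 2x^2.
dAVC/dx = -36 + 4x = 0 gives x = 9. min AVC = 192 - 36·9 + 2·9^2 = 30.
For P < $30 the firm produces nothing.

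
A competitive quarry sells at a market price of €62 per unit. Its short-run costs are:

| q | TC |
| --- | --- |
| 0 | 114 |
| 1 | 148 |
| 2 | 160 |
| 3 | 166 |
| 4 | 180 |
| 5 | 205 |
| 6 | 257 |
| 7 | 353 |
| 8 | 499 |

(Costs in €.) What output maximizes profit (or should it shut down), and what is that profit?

q = 6; profit = €115

Compute π = P·q − TC at each output: q=0: -114; q=1: -86; q=2: -36; q=3: 20; q=4: 68; q=5: 105; q=6: 115; q=7: 81; q=8: -3.
Profit is maximized at q = 6. AVC there is 143/6 = €23.83 ≤ P, so producing beats shutting down (which would give -€114).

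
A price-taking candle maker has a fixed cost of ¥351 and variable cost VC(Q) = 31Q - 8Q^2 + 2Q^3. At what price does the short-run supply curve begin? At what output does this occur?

The firm shuts down when price falls below the minimum of average variable cost. AVC = VC/Q = 31 - 8Q + 2Q^2.
dAVC/dQ = -8 + 4Q = 0 gives Q = 2. min AVC = 31 - 8·2 + 2·2^2 = 23.
So the shutdown price is ¥23.

¥23 per unit, at Q = 2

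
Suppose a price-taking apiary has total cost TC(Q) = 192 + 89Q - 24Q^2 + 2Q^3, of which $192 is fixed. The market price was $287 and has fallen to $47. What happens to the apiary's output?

Output falls from 11 to 7

AVC = 89 - 24Q + 2Q^2, minimized at Q = 6 where min AVC = $17. MC = 89 - 48Q + 6Q^2.
At P = $287 ≥ min AVC, set P = MC on the rising branch: Q = 11.
At P = $47 ≥ min AVC, set P = MC: Q = 7. The firm stays open but cuts output.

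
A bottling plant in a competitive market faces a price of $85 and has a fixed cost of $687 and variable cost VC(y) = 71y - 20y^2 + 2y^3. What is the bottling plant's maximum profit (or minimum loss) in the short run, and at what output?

Profit = -$295 at y = 7

AVC = 71 - 20y + 2y^2; min AVC = $21 at y = 5. Since P = $85 ≥ min AVC, the firm produces.
With MC = 71 - 40y + 6y^2, P = MC on the upward-sloping part at y* = 7.
TR = 85·7 = 595. TC = 687 + 203 = 890. Profit = 595 − 890 = -$295.
Shutting down would mean losing the fixed cost of $687, so operating at a loss of $295 is better by $392.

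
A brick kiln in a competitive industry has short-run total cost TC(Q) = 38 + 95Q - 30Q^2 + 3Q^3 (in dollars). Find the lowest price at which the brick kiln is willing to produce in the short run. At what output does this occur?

$20 per unit, at Q = 5

The shutdown price is the minimum of AVC. VC = 95Q - 30Q^2 + 3Q^3, so AVC = 95 - 30Q + 3Q^2.
dAVC/dQ = -30 + 6Q = 0 gives Q = 5. min AVC = 95 - 30·5 + 3·5^2 = 20.
The firm shuts down for any P below $20.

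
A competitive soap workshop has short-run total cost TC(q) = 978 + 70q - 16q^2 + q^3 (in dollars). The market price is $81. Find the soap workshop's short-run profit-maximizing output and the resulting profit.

Profit = -$252 at q = 11

AVC = 70 - 16q + q^2; min AVC = $6 at q = 8. Since P = $81 ≥ min AVC, the firm produces.
With MC = 70 - 32q + 3q^2, P = MC on the upward-sloping part at q* = 11.
TR = 81·11 = 891. TC = 978 + 165 = 1143. Profit = 891 − 1143 = -$252.
That loss of $252 beats the $978 the firm would lose by shutting down; producing recovers $726 of fixed cost.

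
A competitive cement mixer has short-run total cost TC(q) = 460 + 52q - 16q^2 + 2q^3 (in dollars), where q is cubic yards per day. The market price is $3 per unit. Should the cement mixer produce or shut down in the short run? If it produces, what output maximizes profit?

Strip out fixed cost: VC = 52q - 16q^2 + 2q^3. Then AVC = 52 - 16q + 2q^2 and MC = 52 - 32q + 6q^2.
AVC hits its minimum where MC = AVC, at q = 4, giving min AVC = 52 - 16·4 + 2·4^2 = $20.
With P < min AVC ($3 < $20), every unit sold adds to the loss.
Shutting down limits the loss to fixed cost, $460.

Shut down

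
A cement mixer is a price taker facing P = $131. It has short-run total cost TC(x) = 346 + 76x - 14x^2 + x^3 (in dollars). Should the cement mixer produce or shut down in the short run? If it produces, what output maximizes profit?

From TC, MC = TC'(x) = 76 - 28x + 3x^2 and AVC = VC/x = 76 - 14x + x^2.
AVC is minimized where dAVC/dx = -14 + 2x = 0, at x = 7; min AVC = 76 - 14·7 + 7^2 = $27.
Since P = $131 ≥ min AVC = $27, price covers variable cost and the firm should produce.
P = MC gives -55 - 28x + 3x^2 = 0, with roots -5/3 and 11. Take the larger (rising MC): x* = 11.
Check: AVC at x = 11 is $43 ≤ P, so revenue covers variable cost.
Profit = P·x − TC = 131·11 − 819 = $622.

Produce at x = 11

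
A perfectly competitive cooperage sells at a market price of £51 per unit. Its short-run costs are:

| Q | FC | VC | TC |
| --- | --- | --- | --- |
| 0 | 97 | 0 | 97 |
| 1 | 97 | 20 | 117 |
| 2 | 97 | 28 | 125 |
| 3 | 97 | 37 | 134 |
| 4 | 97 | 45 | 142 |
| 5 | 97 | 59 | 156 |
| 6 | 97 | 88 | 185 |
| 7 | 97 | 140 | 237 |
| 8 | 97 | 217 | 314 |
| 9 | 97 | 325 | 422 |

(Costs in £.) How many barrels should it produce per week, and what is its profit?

Profit at each row (π = 51Q − TC): Q=0: -97; Q=1: -66; Q=2: -23; Q=3: 19; Q=4: 62; Q=5: 99; Q=6: 121; Q=7: 120; Q=8: 94; Q=9: 37.
Profit is maximized at Q = 6. AVC there is 88/6 = £14.67 ≤ P, so producing beats shutting down (which would give -£97).

Q = 6; profit = £121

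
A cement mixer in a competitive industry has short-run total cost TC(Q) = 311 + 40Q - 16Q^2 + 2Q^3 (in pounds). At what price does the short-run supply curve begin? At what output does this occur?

£8 per unit, at Q = 4

The shutdown price is the minimum of AVC. VC = 40Q - 16Q^2 + 2Q^3, so AVC = 40 - 16Q + 2Q^2.
At the minimum of AVC, MC = AVC. MC = 40 - 32Q + 6Q^2; setting MC = AVC gives 4Q^2 - 16Q = 0, so Q = 4. min AVC = 8.
So the shutdown price is £8.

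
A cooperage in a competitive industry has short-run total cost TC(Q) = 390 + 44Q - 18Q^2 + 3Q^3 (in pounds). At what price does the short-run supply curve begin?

£17 per unit

Short-run supply begins at min AVC. From VC = 44Q - 18Q^2 + 3Q^3, AVC = 44 - 18Q + 3Q^2.
dAVC/dQ = -18 + 6Q = 0 gives Q = 3. min AVC = 44 - 18·3 + 3·3^2 = 17.
So the shutdown price is £17.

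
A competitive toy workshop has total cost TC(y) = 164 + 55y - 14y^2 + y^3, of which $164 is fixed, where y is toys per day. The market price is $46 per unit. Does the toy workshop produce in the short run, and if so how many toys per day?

Produce at y = 9

Variable cost is VC = 55y - 14y^2 + y^3, so AVC = VC/y = 55 - 14y + y^2 and MC = dTC/dy = 55 - 28y + 3y^2.
AVC hits its minimum where MC = AVC, at y = 7, giving min AVC = 55 - 14·7 + 7^2 = $6.
P = $46 exceeds min AVC = $6, so the firm stays open.
Solving P = MC: 9 - 28y + 3y^2 = 0 ⇒ y = 1/3 or 9. On the upward-sloping branch, y* = 9.
Check: AVC at y = 9 is $10 ≤ P, so revenue covers variable cost.
Profit = P·y − TC = 46·9 − 254 = $160.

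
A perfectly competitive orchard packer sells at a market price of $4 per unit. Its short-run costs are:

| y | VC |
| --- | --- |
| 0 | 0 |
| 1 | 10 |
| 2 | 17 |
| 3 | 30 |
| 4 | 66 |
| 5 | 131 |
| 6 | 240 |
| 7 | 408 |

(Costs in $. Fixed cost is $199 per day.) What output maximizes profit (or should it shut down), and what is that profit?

y = 0 (shut down); profit = -$199

Profit at each row (π = 4y − TC): y=0: -199; y=1: -205; y=2: -208; y=3: -217; y=4: -249; y=5: -310; y=6: -415; y=7: -579.
Profit is highest at y = 0. Equivalently, the lowest AVC in the table is 17/2 ≈ $8.50 at y = 2, and P = $4 falls below it — price never covers variable cost, so the firm shuts down and loses only its fixed cost.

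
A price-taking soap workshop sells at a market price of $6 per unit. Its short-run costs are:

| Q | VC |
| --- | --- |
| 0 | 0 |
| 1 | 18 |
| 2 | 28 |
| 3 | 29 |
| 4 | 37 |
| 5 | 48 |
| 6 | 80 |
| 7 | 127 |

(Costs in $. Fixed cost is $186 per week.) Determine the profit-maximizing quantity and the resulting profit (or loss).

Tabulate TR − TC: Q=0: -186; Q=1: -198; Q=2: -202; Q=3: -197; Q=4: -199; Q=5: -204; Q=6: -230; Q=7: -271.
Profit is highest at Q = 0. Equivalently, the lowest AVC in the table is 37/4 ≈ $9.25 at Q = 4, and P = $6 falls below it — price never covers variable cost, so the firm shuts down and loses only its fixed cost.

Q = 0 (shut down); profit = -$186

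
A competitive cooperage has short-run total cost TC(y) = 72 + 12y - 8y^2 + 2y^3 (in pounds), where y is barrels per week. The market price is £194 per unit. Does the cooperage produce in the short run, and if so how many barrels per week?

Produce at y = 7

From TC, MC = TC'(y) = 12 - 16y + 6y^2 and AVC = VC/y = 12 - 8y + 2y^2.
AVC is minimized where dAVC/dy = -8 + 4y = 0, at y = 2; min AVC = 12 - 8·2 + 2·2^2 = £4.
Since P = £194 ≥ min AVC = £4, price covers variable cost and the firm should produce.
P = MC gives -182 - 16y + 6y^2 = 0, with roots -13/3 and 7. Take the larger (rising MC): y* = 7.
Check: AVC at y = 7 is £54 ≤ P, so revenue covers variable cost.
Profit = P·y − TC = 194·7 − 450 = £908.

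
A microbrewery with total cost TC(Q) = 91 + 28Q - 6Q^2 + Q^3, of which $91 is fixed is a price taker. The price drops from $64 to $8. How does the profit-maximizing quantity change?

Output falls from 6 to 0 (the firm shuts down)

MC = 28 - 12Q + 3Q^2; the shutdown threshold is min AVC = $19 (at Q = 3).
With P = $64 above the shutdown price, P = MC gives Q = 6.
At P = $8 < min AVC = $19, price no longer covers variable cost at any output, so the firm shuts down: Q = 0.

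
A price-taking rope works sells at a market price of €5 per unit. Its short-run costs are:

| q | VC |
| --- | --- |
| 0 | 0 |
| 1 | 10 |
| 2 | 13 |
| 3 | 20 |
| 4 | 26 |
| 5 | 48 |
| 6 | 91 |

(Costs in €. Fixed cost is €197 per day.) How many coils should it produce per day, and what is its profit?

q = 0 (shut down); profit = -€197

Profit at each row (π = 5q − TC): q=0: -197; q=1: -202; q=2: -200; q=3: -202; q=4: -203; q=5: -220; q=6: -258.
Profit is highest at q = 0. Equivalently, the lowest AVC in the table is 13/2 ≈ €6.50 at q = 2, and P = €5 falls below it — price never covers variable cost, so the firm shuts down and loses only its fixed cost.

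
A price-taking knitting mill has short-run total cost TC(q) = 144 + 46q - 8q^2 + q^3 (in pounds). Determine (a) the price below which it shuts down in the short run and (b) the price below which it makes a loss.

Shutdown price = £30; break-even price = £58

Shutdown price = min AVC. AVC = 46 - 8q + q^2, with vertex at q = 4 and minimum £30.
ATC = 144/q + 46 - 8q + q^2. Setting dATC/dq = −144/q^2 − 8 + 2q = 0 gives q = 6 (since 2·6^3 − 8·6^2 = 144).
min ATC = 144/6 + 46 − 8·6 + 6^2 = £58. That is the break-even price.
For £30 ≤ P < £58 the firm produces at a loss; below £30 it shuts down.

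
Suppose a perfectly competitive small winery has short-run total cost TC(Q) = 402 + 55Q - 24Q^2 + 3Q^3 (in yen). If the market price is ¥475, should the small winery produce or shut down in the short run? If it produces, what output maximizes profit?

Produce at Q = 10

From TC, MC = TC'(Q) = 55 - 48Q + 9Q^2 and AVC = VC/Q = 55 - 24Q + 3Q^2.
AVC hits its minimum where MC = AVC, at Q = 4, giving min AVC = 55 - 24·4 + 3·4^2 = ¥7.
P = ¥475 exceeds min AVC = ¥7, so the firm stays open.
P = MC gives -420 - 48Q + 9Q^2 = 0, with roots -14/3 and 10. Take the larger (rising MC): Q* = 10.
Check: AVC at Q = 10 is ¥115 ≤ P, so revenue covers variable cost.
Profit = P·Q − TC = 475·10 − 1552 = ¥3198.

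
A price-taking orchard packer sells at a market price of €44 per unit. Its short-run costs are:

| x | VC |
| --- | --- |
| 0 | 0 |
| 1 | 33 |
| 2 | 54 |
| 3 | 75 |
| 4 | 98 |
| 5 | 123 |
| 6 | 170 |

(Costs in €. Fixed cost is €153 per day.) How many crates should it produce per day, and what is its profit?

x = 5; profit = -€56

Compute π = P·x − TC at each output: x=0: -153; x=1: -142; x=2: -119; x=3: -96; x=4: -75; x=5: -56; x=6: -59.
Profit is maximized at x = 5. AVC there is 123/5 = €24.60 ≤ P, so producing beats shutting down (which would give -€153).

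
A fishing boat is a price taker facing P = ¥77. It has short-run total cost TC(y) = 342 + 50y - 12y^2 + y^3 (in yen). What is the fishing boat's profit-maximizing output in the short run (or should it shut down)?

Produce at y = 9

Strip out fixed cost: VC = 50y - 12y^2 + y^3. Then AVC = 50 - 12y + y^2 and MC = 50 - 24y + 3y^2.
AVC is minimized where dAVC/dy = -12 + 2y = 0, at y = 6; min AVC = 50 - 12·6 + 6^2 = ¥14.
P = ¥77 exceeds min AVC = ¥14, so the firm stays open.
P = MC gives -27 - 24y + 3y^2 = 0, with roots -1 and 9. Take the larger (rising MC): y* = 9.
Check: AVC at y = 9 is ¥23 ≤ P, so revenue covers variable cost.
Profit = P·y − TC = 77·9 − 549 = ¥144.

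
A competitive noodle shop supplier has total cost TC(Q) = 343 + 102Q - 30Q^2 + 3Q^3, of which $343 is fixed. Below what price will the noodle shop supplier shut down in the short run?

The firm shuts down when price falls below the minimum of average variable cost. AVC = VC/Q = 102 - 30Q + 3Q^2.
At the minimum of AVC, MC = AVC. MC = 102 - 60Q + 9Q^2; setting MC = AVC gives 6Q^2 - 30Q = 0, so Q = 5. min AVC = 27.
For P < $27 the firm produces nothing.

$27 per unit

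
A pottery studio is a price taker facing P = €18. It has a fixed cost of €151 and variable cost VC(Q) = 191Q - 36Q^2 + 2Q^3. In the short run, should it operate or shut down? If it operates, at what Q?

Variable cost is VC = 191Q - 36Q^2 + 2Q^3, so AVC = VC/Q = 191 - 36Q + 2Q^2 and MC = dTC/dQ = 191 - 72Q + 6Q^2.
The AVC parabola has its vertex at Q = 36/4 = 9, where AVC = 191 - 36·9 + 2·9^2 = €29.
With P < min AVC (€18 < €29), every unit sold adds to the loss.
Best response: produce nothing and absorb the €151 fixed cost.

Shut down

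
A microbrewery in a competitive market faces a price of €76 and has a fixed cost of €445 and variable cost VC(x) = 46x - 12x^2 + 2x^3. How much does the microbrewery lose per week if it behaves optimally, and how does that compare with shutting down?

AVC = 46 - 12x + 2x^2 has its minimum €28 at x = 3; price €76 clears that bar, so the firm operates.
MC = 46 - 24x + 6x^2. Setting P = MC and taking the root on the rising branch gives x* = 5.
TR = 76·5 = 380. TC = 445 + 180 = 625. Profit = 380 − 625 = -€245.
That loss of €245 beats the €445 the firm would lose by shutting down; producing recovers €200 of fixed cost.

Profit = -€245 at x = 5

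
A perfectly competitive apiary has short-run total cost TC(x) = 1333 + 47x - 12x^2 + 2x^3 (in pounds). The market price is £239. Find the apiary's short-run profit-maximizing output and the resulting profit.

Profit = -£53 at x = 8

AVC = 47 - 12x + 2x^2; min AVC = £29 at x = 3. Since P = £239 ≥ min AVC, the firm produces.
MC = 47 - 24x + 6x^2. Setting P = MC and taking the root on the rising branch gives x* = 8.
TR = 239·8 = 1912. TC = 1333 + 632 = 1965. Profit = 1912 − 1965 = -£53.
Shutting down would mean losing the fixed cost of £1333, so operating at a loss of £53 is better by £1280.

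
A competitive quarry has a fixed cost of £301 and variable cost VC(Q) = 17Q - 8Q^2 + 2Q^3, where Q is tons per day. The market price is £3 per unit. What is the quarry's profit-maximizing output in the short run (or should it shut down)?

Shut down

Strip out fixed cost: VC = 17Q - 8Q^2 + 2Q^3. Then AVC = 17 - 8Q + 2Q^2 and MC = 17 - 16Q + 6Q^2.
AVC is minimized where dAVC/dQ = -8 + 4Q = 0, at Q = 2; min AVC = 17 - 8·2 + 2·2^2 = £9.
With P < min AVC (£3 < £9), every unit sold adds to the loss.
Best response: produce nothing and absorb the £301 fixed cost.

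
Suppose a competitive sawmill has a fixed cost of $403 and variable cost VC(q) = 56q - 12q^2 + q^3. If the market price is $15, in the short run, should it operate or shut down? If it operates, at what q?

Variable cost is VC = 56q - 12q^2 + q^3, so AVC = VC/q = 56 - 12q + q^2 and MC = dTC/dq = 56 - 24q + 3q^2.
AVC hits its minimum where MC = AVC, at q = 6, giving min AVC = 56 - 12·6 + 6^2 = $20.
With P < min AVC ($15 < $20), every unit sold adds to the loss.
Best response: produce nothing and absorb the $403 fixed cost.

Shut down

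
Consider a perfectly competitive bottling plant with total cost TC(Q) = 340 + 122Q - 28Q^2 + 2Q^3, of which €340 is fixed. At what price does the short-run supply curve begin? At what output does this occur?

€24 per unit, at Q = 7

The firm shuts down when price falls below the minimum of average variable cost. AVC = VC/Q = 122 - 28Q + 2Q^2.
At the minimum of AVC, MC = AVC. MC = 122 - 56Q + 6Q^2; setting MC = AVC gives 4Q^2 - 28Q = 0, so Q = 7. min AVC = 24.
The firm shuts down for any P below €24.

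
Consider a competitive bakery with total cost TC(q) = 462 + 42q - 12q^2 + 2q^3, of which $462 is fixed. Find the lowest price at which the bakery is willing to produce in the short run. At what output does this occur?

$24 per unit, at q = 3

The firm shuts down when price falls below the minimum of average variable cost. AVC = VC/q = 42 - 12q + 2q^2.
dAVC/dq = -12 + 4q = 0 gives q = 3. min AVC = 42 - 12·3 + 2·3^2 = 24.
So the shutdown price is $24.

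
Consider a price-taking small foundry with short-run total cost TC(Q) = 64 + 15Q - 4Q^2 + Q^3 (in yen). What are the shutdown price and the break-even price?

AVC = 15 - 4Q + Q^2; minimized at Q = 2, giving min AVC = ¥11. That is the shutdown price.
ATC = 64/Q + 15 - 4Q + Q^2. Setting dATC/dQ = −64/Q^2 − 4 + 2Q = 0 gives Q = 4 (since 2·4^3 − 4·4^2 = 64).
min ATC = 64/4 + 15 − 4·4 + 4^2 = ¥31. That is the break-even price.
For ¥11 ≤ P < ¥31 the firm produces at a loss; below ¥11 it shuts down.

Shutdown price = ¥11; break-even price = ¥31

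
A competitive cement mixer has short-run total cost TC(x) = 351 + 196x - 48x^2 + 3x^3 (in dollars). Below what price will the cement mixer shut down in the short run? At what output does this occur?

Short-run supply begins at min AVC. From VC = 196x - 48x^2 + 3x^3, AVC = 196 - 48x + 3x^2.
dAVC/dx = -48 + 6x = 0 gives x = 8. min AVC = 196 - 48·8 + 3·8^2 = 4.
For P < $4 the firm produces nothing.

$4 per unit, at x = 8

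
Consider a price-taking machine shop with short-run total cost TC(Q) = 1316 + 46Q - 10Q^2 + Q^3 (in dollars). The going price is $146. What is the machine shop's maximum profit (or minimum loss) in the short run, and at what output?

AVC = 46 - 10Q + Q^2; min AVC = $21 at Q = 5. Since P = $146 ≥ min AVC, the firm produces.
With MC = 46 - 20Q + 3Q^2, P = MC on the upward-sloping part at Q* = 10.
TR = 146·10 = 1460. TC = 1316 + 460 = 1776. Profit = 1460 − 1776 = -$316.
By producing, the firm covers all variable cost plus $1000 of fixed cost; shutting down would lose the full $1316.

Profit = -$316 at Q = 10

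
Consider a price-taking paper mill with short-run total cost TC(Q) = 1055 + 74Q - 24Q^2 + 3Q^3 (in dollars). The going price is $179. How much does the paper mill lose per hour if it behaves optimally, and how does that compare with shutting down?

AVC = 74 - 24Q + 3Q^2; min AVC = $26 at Q = 4. Since P = $179 ≥ min AVC, the firm produces.
With MC = 74 - 48Q + 9Q^2, P = MC on the upward-sloping part at Q* = 7.
TR = 179·7 = 1253. TC = 1055 + 371 = 1426. Profit = 1253 − 1426 = -$173.
Shutting down would mean losing the fixed cost of $1055, so operating at a loss of $173 is better by $882.

Profit = -$173 at Q = 7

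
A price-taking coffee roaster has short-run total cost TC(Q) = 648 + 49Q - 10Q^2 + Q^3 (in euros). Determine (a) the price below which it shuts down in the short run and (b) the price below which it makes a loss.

Shutdown price = €24; break-even price = €112

AVC = 49 - 10Q + Q^2; minimized at Q = 5, giving min AVC = €24. That is the shutdown price.
ATC = 648/Q + 49 - 10Q + Q^2. Setting dATC/dQ = −648/Q^2 − 10 + 2Q = 0 gives Q = 9 (since 2·9^3 − 10·9^2 = 648).
min ATC = 648/9 + 49 − 10·9 + 9^2 = €112. That is the break-even price.
Between these two prices the firm operates at a loss; above €112 it earns a profit.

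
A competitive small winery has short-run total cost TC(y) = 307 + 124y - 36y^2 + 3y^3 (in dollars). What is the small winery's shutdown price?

$16 per unit

Short-run supply begins at min AVC. From VC = 124y - 36y^2 + 3y^3, AVC = 124 - 36y + 3y^2.
At the minimum of AVC, MC = AVC. MC = 124 - 72y + 9y^2; setting MC = AVC gives 6y^2 - 36y = 0, so y = 6. min AVC = 16.
The firm shuts down for any P below $16.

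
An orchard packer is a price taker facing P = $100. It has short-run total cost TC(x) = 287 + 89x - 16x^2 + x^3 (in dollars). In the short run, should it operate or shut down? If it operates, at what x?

Produce at x = 11

From TC, MC = TC'(x) = 89 - 32x + 3x^2 and AVC = VC/x = 89 - 16x + x^2.
AVC is minimized where dAVC/dx = -16 + 2x = 0, at x = 8; min AVC = 89 - 16·8 + 8^2 = $25.
Because $100 ≥ $25, revenue can cover variable cost; the firm operates.
Solving P = MC: -11 - 32x + 3x^2 = 0 ⇒ x = -1/3 or 11. On the upward-sloping branch, x* = 11.
Check: AVC at x = 11 is $34 ≤ P, so revenue covers variable cost.
Profit = P·x − TC = 100·11 − 661 = $439.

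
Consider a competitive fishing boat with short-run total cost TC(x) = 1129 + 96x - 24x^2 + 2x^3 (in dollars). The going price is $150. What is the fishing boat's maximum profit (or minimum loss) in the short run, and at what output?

AVC = 96 - 24x + 2x^2; min AVC = $24 at x = 6. Since P = $150 ≥ min AVC, the firm produces.
MC = 96 - 48x + 6x^2. Setting P = MC and taking the root on the rising branch gives x* = 9.
TR = 150·9 = 1350. TC = 1129 + 378 = 1507. Profit = 1350 − 1507 = -$157.
Shutting down would mean losing the fixed cost of $1129, so operating at a loss of $157 is better by $972.

Profit = -$157 at x = 9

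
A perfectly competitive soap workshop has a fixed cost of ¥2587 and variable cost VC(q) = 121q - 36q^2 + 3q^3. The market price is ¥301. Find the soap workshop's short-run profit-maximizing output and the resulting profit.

AVC = 121 - 36q + 3q^2 has its minimum ¥13 at q = 6; price ¥301 clears that bar, so the firm operates.
With MC = 121 - 72q + 9q^2, P = MC on the upward-sloping part at q* = 10.
TR = 301·10 = 3010. TC = 2587 + 610 = 3197. Profit = 3010 − 3197 = -¥187.
Shutting down would mean losing the fixed cost of ¥2587, so operating at a loss of ¥187 is better by ¥2400.

Profit = -¥187 at q = 10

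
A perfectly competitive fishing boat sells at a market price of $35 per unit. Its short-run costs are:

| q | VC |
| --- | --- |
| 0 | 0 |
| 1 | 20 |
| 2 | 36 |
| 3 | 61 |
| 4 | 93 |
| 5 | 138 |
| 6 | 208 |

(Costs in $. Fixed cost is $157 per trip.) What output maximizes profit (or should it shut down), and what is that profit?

q = 4; profit = -$110

Tabulate TR − TC: q=0: -157; q=1: -142; q=2: -123; q=3: -113; q=4: -110; q=5: -120; q=6: -155.
Profit is maximized at q = 4. AVC there is 93/4 = $23.25 ≤ P, so producing beats shutting down (which would give -$157).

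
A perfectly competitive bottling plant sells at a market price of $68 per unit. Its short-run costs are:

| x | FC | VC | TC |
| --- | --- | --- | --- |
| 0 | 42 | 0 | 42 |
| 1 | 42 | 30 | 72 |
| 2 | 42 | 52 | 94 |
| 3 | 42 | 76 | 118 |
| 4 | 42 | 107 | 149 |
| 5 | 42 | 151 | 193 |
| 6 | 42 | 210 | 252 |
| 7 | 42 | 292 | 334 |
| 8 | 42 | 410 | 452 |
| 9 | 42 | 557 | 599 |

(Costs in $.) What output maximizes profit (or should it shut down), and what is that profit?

x = 6; profit = $156

Profit at each row (π = 68x − TC): x=0: -42; x=1: -4; x=2: 42; x=3: 86; x=4: 123; x=5: 147; x=6: 156; x=7: 142; x=8: 92; x=9: 13.
Profit is maximized at x = 6. AVC there is 210/6 = $35 ≤ P, so producing beats shutting down (which would give -$42).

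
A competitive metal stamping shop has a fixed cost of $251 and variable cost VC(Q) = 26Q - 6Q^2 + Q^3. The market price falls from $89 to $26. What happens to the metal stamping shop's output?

Output falls from 7 to 4

MC = 26 - 12Q + 3Q^2; the shutdown threshold is min AVC = $17 (at Q = 3).
At P = $89 ≥ min AVC, set P = MC on the rising branch: Q = 7.
At P = $26 ≥ min AVC, set P = MC: Q = 4. The firm stays open but cuts output.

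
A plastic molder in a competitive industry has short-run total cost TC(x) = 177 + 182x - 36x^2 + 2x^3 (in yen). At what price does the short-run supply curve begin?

Short-run supply begins at min AVC. From VC = 182x - 36x^2 + 2x^3, AVC = 182 - 36x + 2x^2.
dAVC/dx = -36 + 4x = 0 gives x = 9. min AVC = 182 - 36·9 + 2·9^2 = 20.
For P < ¥20 the firm produces nothing.

¥20 per unit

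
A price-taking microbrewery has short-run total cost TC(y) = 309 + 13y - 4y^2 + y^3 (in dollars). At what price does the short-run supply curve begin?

$9 per unit

The shutdown price is the minimum of AVC. VC = 13y - 4y^2 + y^3, so AVC = 13 - 4y + y^2.
dAVC/dy = -4 + 2y = 0 gives y = 2. min AVC = 13 - 4·2 + 2^2 = 9.
So the shutdown price is $9.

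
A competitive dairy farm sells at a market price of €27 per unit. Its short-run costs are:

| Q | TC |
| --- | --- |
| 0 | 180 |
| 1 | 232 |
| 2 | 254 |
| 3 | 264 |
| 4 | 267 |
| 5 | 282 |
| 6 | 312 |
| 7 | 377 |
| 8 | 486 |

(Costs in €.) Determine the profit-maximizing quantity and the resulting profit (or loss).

Compute π = P·Q − TC at each output: Q=0: -180; Q=1: -205; Q=2: -200; Q=3: -183; Q=4: -159; Q=5: -147; Q=6: -150; Q=7: -188; Q=8: -270.
Profit is maximized at Q = 5. AVC there is 102/5 = €20.40 ≤ P, so producing beats shutting down (which would give -€180).

Q = 5; profit = -€147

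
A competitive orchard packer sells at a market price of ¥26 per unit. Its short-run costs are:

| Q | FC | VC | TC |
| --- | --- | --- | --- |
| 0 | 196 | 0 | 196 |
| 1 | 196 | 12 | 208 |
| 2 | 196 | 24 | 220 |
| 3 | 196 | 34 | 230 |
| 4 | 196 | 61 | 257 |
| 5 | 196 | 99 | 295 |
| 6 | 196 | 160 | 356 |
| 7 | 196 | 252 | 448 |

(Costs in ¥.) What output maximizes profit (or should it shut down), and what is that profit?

Q = 3; profit = -¥152

Tabulate TR − TC: Q=0: -196; Q=1: -182; Q=2: -168; Q=3: -152; Q=4: -153; Q=5: -165; Q=6: -200; Q=7: -266.
Profit is maximized at Q = 3. AVC there is 34/3 = ¥11.33 ≤ P, so producing beats shutting down (which would give -¥196).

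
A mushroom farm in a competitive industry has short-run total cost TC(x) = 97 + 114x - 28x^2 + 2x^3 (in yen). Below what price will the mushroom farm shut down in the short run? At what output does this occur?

The shutdown price is the minimum of AVC. VC = 114x - 28x^2 + 2x^3, so AVC = 114 - 28x + 2x^2.
At the minimum of AVC, MC = AVC. MC = 114 - 56x + 6x^2; setting MC = AVC gives 4x^2 - 28x = 0, so x = 7. min AVC = 16.
So the shutdown price is ¥16.

¥16 per unit, at x = 7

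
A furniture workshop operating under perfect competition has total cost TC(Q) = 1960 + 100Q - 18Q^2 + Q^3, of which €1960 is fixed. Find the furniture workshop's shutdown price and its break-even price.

AVC = 100 - 18Q + Q^2; minimized at Q = 9, giving min AVC = €19. That is the shutdown price.
ATC = 1960/Q + 100 - 18Q + Q^2. Setting dATC/dQ = −1960/Q^2 − 18 + 2Q = 0 gives Q = 14 (since 2·14^3 − 18·14^2 = 1960).
min ATC = 1960/14 + 100 − 18·14 + 14^2 = €184. That is the break-even price.
Between these two prices the firm operates at a loss; above €184 it earns a profit.

Shutdown price = €19; break-even price = €184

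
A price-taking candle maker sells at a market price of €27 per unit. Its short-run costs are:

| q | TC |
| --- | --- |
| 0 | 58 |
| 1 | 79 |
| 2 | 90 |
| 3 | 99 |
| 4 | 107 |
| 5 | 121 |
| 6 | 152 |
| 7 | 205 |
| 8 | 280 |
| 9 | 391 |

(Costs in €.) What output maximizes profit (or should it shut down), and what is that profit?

Tabulate TR − TC: q=0: -58; q=1: -52; q=2: -36; q=3: -18; q=4: 1; q=5: 14; q=6: 10; q=7: -16; q=8: -64; q=9: -148.
Profit is maximized at q = 5. AVC there is 63/5 = €12.60 ≤ P, so producing beats shutting down (which would give -€58).

q = 5; profit = €14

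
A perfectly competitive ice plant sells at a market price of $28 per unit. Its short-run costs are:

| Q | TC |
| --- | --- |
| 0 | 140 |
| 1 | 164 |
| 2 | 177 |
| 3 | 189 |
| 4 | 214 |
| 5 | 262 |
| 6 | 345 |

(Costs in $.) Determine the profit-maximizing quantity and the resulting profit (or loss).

Q = 4; profit = -$102

Tabulate TR − TC: Q=0: -140; Q=1: -136; Q=2: -121; Q=3: -105; Q=4: -102; Q=5: -122; Q=6: -177.
Profit is maximized at Q = 4. AVC there is 74/4 = $18.50 ≤ P, so producing beats shutting down (which would give -$140).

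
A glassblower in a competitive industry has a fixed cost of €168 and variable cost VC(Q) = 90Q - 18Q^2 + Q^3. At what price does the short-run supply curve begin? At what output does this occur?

The shutdown price is the minimum of AVC. VC = 90Q - 18Q^2 + Q^3, so AVC = 90 - 18Q + Q^2.
dAVC/dQ = -18 + 2Q = 0 gives Q = 9. min AVC = 90 - 18·9 + 9^2 = 9.
For P < €9 the firm produces nothing.

€9 per unit, at Q = 9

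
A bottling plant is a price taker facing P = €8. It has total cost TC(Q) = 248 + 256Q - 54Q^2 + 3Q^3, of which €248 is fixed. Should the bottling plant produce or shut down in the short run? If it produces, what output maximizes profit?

Shut down

Variable cost is VC = 256Q - 54Q^2 + 3Q^3, so AVC = VC/Q = 256 - 54Q + 3Q^2 and MC = dTC/dQ = 256 - 108Q + 9Q^2.
AVC hits its minimum where MC = AVC, at Q = 9, giving min AVC = 256 - 54·9 + 3·9^2 = €13.
P = €8 lies below min AVC = €13; no output level covers variable cost.
The firm minimizes its loss by shutting down and losing only its fixed cost of €248.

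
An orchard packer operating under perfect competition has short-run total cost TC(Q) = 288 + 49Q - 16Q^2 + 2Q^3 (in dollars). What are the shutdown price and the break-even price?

Shutdown price = min AVC. AVC = 49 - 16Q + 2Q^2, with vertex at Q = 4 and minimum $17.
ATC = 288/Q + 49 - 16Q + 2Q^2. Setting dATC/dQ = −288/Q^2 − 16 + 4Q = 0 gives Q = 6 (since 4·6^3 − 16·6^2 = 288).
min ATC = 288/6 + 49 − 16·6 + 2·6^2 = $73. That is the break-even price.
Between these two prices the firm operates at a loss; above $73 it earns a profit.

Shutdown price = $17; break-even price = $73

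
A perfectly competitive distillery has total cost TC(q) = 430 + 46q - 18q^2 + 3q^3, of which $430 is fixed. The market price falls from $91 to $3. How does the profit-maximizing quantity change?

Output falls from 5 to 0 (the firm shuts down)

AVC = 46 - 18q + 3q^2, minimized at q = 3 where min AVC = $19. MC = 46 - 36q + 9q^2.
With P = $91 above the shutdown price, P = MC gives q = 5.
At P = $3 < min AVC = $19, price no longer covers variable cost at any output, so the firm shuts down: q = 0.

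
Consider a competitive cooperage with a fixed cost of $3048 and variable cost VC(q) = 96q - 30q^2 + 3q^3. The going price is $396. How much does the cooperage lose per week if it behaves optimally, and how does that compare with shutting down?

AVC = 96 - 30q + 3q^2; min AVC = $21 at q = 5. Since P = $396 ≥ min AVC, the firm produces.
With MC = 96 - 60q + 9q^2, P = MC on the upward-sloping part at q* = 10.
TR = 396·10 = 3960. TC = 3048 + 960 = 4008. Profit = 3960 − 4008 = -$48.
Shutting down would mean losing the fixed cost of $3048, so operating at a loss of $48 is better by $3000.

Profit = -$48 at q = 10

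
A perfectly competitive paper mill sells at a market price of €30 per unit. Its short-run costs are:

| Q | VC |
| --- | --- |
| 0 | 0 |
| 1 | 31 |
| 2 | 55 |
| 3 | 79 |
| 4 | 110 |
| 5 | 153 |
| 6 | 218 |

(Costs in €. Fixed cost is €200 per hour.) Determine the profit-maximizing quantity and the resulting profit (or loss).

Compute π = P·Q − TC at each output: Q=0: -200; Q=1: -201; Q=2: -195; Q=3: -189; Q=4: -190; Q=5: -203; Q=6: -238.
Profit is maximized at Q = 3. AVC there is 79/3 = €26.33 ≤ P, so producing beats shutting down (which would give -€200).

Q = 3; profit = -€189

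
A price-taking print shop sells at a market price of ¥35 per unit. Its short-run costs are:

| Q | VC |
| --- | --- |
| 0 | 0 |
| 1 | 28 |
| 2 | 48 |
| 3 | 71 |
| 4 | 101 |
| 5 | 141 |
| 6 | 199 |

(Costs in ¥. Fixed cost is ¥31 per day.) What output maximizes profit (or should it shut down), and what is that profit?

Q = 4; profit = ¥8

Compute π = P·Q − TC at each output: Q=0: -31; Q=1: -24; Q=2: -9; Q=3: 3; Q=4: 8; Q=5: 3; Q=6: -20.
Profit is maximized at Q = 4. AVC there is 101/4 = ¥25.25 ≤ P, so producing beats shutting down (which would give -¥31).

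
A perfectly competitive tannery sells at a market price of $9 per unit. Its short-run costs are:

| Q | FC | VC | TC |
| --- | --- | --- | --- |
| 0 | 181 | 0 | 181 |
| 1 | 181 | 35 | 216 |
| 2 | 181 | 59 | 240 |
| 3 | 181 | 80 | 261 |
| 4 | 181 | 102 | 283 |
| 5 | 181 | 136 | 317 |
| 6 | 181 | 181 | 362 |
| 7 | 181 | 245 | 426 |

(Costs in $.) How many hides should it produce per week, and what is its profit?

Tabulate TR − TC: Q=0: -181; Q=1: -207; Q=2: -222; Q=3: -234; Q=4: -247; Q=5: -272; Q=6: -308; Q=7: -363.
Profit is highest at Q = 0. Equivalently, the lowest AVC in the table is 102/4 ≈ $25.50 at Q = 4, and P = $9 falls below it — price never covers variable cost, so the firm shuts down and loses only its fixed cost.

Q = 0 (shut down); profit = -$181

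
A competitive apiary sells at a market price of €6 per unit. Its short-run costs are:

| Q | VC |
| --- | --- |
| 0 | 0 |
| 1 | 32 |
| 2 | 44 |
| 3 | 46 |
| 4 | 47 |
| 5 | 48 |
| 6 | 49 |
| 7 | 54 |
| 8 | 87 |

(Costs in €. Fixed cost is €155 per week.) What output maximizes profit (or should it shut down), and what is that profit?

Q = 0 (shut down); profit = -€155

Tabulate TR − TC: Q=0: -155; Q=1: -181; Q=2: -187; Q=3: -183; Q=4: -178; Q=5: -173; Q=6: -168; Q=7: -167; Q=8: -194.
Profit is highest at Q = 0. Equivalently, the lowest AVC in the table is 54/7 ≈ €7.71 at Q = 7, and P = €6 falls below it — price never covers variable cost, so the firm shuts down and loses only its fixed cost.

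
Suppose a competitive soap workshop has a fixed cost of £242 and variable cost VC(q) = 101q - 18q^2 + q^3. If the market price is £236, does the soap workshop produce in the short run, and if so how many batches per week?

Strip out fixed cost: VC = 101q - 18q^2 + q^3. Then AVC = 101 - 18q + q^2 and MC = 101 - 36q + 3q^2.
AVC hits its minimum where MC = AVC, at q = 9, giving min AVC = 101 - 18·9 + 9^2 = £20.
P = £236 exceeds min AVC = £20, so the firm stays open.
Solving P = MC: -135 - 36q + 3q^2 = 0 ⇒ q = -3 or 15. On the upward-sloping branch, q* = 15.
Check: AVC at q = 15 is £56 ≤ P, so revenue covers variable cost.
Profit = P·q − TC = 236·15 − 1082 = £2458.

Produce at q = 15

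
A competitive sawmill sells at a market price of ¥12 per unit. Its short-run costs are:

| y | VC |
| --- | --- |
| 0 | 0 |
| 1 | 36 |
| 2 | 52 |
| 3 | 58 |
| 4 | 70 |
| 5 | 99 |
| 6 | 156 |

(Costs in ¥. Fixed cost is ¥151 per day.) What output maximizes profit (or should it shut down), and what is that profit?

y = 0 (shut down); profit = -¥151

Compute π = P·y − TC at each output: y=0: -151; y=1: -175; y=2: -179; y=3: -173; y=4: -173; y=5: -190; y=6: -235.
Profit is highest at y = 0. Equivalently, the lowest AVC in the table is 70/4 ≈ ¥17.50 at y = 4, and P = ¥12 falls below it — price never covers variable cost, so the firm shuts down and loses only its fixed cost.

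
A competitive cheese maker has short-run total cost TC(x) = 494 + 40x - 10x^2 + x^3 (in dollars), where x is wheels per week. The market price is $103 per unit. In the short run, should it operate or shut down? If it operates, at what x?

Produce at x = 9

From TC, MC = TC'(x) = 40 - 20x + 3x^2 and AVC = VC/x = 40 - 10x + x^2.
The AVC parabola has its vertex at x = 10/2 = 5, where AVC = 40 - 10·5 + 5^2 = $15.
P = $103 exceeds min AVC = $15, so the firm stays open.
Solving P = MC: -63 - 20x + 3x^2 = 0 ⇒ x = -7/3 or 9. On the upward-sloping branch, x* = 9.
Check: AVC at x = 9 is $31 ≤ P, so revenue covers variable cost.
Profit = P·x − TC = 103·9 − 773 = $154.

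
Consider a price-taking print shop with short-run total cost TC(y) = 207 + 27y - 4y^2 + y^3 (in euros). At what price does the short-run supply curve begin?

Short-run supply begins at min AVC. From VC = 27y - 4y^2 + y^3, AVC = 27 - 4y + y^2.
dAVC/dy = -4 + 2y = 0 gives y = 2. min AVC = 27 - 4·2 + 2^2 = 23.
The firm shuts down for any P below €23.

€23 per unit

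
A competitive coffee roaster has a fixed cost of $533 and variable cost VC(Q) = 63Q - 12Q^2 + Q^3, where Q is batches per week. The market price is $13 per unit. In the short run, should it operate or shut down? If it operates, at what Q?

Shut down

Strip out fixed cost: VC = 63Q - 12Q^2 + Q^3. Then AVC = 63 - 12Q + Q^2 and MC = 63 - 24Q + 3Q^2.
AVC hits its minimum where MC = AVC, at Q = 6, giving min AVC = 63 - 12·6 + 6^2 = $27.
With P < min AVC ($13 < $27), every unit sold adds to the loss.
Shutting down limits the loss to fixed cost, $533.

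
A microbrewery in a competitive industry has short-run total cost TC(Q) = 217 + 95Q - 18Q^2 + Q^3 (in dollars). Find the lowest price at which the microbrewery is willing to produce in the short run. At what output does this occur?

Short-run supply begins at min AVC. From VC = 95Q - 18Q^2 + Q^3, AVC = 95 - 18Q + Q^2.
At the minimum of AVC, MC = AVC. MC = 95 - 36Q + 3Q^2; setting MC = AVC gives 2Q^2 - 18Q = 0, so Q = 9. min AVC = 14.
For P < $14 the firm produces nothing.

$14 per unit, at Q = 9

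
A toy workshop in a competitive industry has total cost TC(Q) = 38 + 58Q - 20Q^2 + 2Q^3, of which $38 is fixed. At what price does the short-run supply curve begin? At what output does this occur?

The shutdown price is the minimum of AVC. VC = 58Q - 20Q^2 + 2Q^3, so AVC = 58 - 20Q + 2Q^2.
At the minimum of AVC, MC = AVC. MC = 58 - 40Q + 6Q^2; setting MC = AVC gives 4Q^2 - 20Q = 0, so Q = 5. min AVC = 8.
For P < $8 the firm produces nothing.

$8 per unit, at Q = 5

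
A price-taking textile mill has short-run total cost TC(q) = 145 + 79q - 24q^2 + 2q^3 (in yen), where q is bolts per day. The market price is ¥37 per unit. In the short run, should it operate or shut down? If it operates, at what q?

Produce at q = 7

From TC, MC = TC'(q) = 79 - 48q + 6q^2 and AVC = VC/q = 79 - 24q + 2q^2.
AVC hits its minimum where MC = AVC, at q = 6, giving min AVC = 79 - 24·6 + 2·6^2 = ¥7.
Since P = ¥37 ≥ min AVC = ¥7, price covers variable cost and the firm should produce.
P = MC gives 42 - 48q + 6q^2 = 0, with roots 1 and 7. Take the larger (rising MC): q* = 7.
Check: AVC at q = 7 is ¥9 ≤ P, so revenue covers variable cost.
Profit = P·q − TC = 37·7 − 208 = ¥51.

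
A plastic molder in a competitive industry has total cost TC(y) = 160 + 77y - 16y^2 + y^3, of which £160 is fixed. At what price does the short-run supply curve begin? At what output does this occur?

Short-run supply begins at min AVC. From VC = 77y - 16y^2 + y^3, AVC = 77 - 16y + y^2.
At the minimum of AVC, MC = AVC. MC = 77 - 32y + 3y^2; setting MC = AVC gives 2y^2 - 16y = 0, so y = 8. min AVC = 13.
So the shutdown price is £13.

£13 per unit, at y = 8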